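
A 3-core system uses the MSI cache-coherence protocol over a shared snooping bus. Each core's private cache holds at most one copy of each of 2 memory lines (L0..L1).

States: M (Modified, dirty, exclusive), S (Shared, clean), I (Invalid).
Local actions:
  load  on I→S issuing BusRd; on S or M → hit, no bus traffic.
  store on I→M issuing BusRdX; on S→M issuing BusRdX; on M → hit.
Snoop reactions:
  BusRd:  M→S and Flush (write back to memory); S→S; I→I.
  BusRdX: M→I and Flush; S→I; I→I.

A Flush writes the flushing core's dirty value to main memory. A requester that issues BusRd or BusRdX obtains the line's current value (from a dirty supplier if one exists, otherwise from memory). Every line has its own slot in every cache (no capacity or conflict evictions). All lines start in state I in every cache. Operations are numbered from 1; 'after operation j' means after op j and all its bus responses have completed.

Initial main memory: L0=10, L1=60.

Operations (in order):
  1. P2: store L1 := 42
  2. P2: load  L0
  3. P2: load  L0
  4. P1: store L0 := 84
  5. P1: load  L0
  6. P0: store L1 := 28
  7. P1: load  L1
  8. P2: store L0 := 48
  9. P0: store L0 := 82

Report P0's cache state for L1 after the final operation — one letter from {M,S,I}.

state = S

1. P2: store L1 := 42  bus=[BusRdX]  L1: P0=I P1=I P2=M  mem[L1]=60
2. P2: load  L0  bus=[BusRd]  L0: P0=I P1=I P2=S  mem[L0]=10
3. P2: load  L0  bus=[-]  L0: P0=I P1=I P2=S  mem[L0]=10
4. P1: store L0 := 84  bus=[BusRdX]  L0: P0=I P1=M P2=I  mem[L0]=10
5. P1: load  L0  bus=[-]  L0: P0=I P1=M P2=I  mem[L0]=10
6. P0: store L1 := 28  bus=[BusRdX,Flush]  L1: P0=M P1=I P2=I  mem[L1]=42
7. P1: load  L1  bus=[BusRd,Flush]  L1: P0=S P1=S P2=I  mem[L1]=28
8. P2: store L0 := 48  bus=[BusRdX,Flush]  L0: P0=I P1=I P2=M  mem[L0]=84
9. P0: store L0 := 82  bus=[BusRdX,Flush]  L0: P0=M P1=I P2=I  mem[L0]=48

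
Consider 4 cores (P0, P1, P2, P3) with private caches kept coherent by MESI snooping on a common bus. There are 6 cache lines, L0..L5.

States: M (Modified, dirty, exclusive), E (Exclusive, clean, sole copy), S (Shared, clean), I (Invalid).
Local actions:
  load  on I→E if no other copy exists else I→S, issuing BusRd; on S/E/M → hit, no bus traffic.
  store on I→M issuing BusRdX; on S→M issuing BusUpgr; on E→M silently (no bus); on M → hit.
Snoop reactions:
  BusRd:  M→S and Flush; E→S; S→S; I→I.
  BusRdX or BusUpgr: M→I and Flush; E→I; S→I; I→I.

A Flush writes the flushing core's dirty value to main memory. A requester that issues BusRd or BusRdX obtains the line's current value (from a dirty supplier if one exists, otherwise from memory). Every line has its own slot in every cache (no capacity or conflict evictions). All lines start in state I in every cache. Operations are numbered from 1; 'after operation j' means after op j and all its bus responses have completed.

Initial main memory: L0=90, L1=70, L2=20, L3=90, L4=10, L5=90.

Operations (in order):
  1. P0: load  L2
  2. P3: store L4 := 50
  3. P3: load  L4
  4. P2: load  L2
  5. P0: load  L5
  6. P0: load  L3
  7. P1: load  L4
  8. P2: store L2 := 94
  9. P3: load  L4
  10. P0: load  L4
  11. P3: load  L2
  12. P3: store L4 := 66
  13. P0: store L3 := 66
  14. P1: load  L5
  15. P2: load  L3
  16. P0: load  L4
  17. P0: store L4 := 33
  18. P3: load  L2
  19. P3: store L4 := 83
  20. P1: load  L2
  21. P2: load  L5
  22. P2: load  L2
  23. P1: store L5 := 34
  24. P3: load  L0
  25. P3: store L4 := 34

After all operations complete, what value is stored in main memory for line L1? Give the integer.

memory[L1] = 70

step 1: P0: load  L2  ⟶  EIII  (L2)  txn=BusRd  M[L2]=20
step 2: P3: store L4 := 50  ⟶  IIIM  (L4)  txn=BusRdX  M[L4]=10
step 3: P3: load  L4  ⟶  IIIM  (L4)  txn=∅  M[L4]=10
step 4: P2: load  L2  ⟶  SISI  (L2)  txn=BusRd  M[L2]=20
step 5: P0: load  L5  ⟶  EIII  (L5)  txn=BusRd  M[L5]=90
step 6: P0: load  L3  ⟶  EIII  (L3)  txn=BusRd  M[L3]=90
step 7: P1: load  L4  ⟶  ISIS  (L4)  txn=BusRd+Flush  M[L4]=50
step 8: P2: store L2 := 94  ⟶  IIMI  (L2)  txn=BusUpgr  M[L2]=20
step 9: P3: load  L4  ⟶  ISIS  (L4)  txn=∅  M[L4]=50
step 10: P0: load  L4  ⟶  SSIS  (L4)  txn=BusRd  M[L4]=50
step 11: P3: load  L2  ⟶  IISS  (L2)  txn=BusRd+Flush  M[L2]=94
step 12: P3: store L4 := 66  ⟶  IIIM  (L4)  txn=BusUpgr  M[L4]=50
step 13: P0: store L3 := 66  ⟶  MIII  (L3)  txn=∅  M[L3]=90
step 14: P1: load  L5  ⟶  SSII  (L5)  txn=BusRd  M[L5]=90
step 15: P2: load  L3  ⟶  SISI  (L3)  txn=BusRd+Flush  M[L3]=66
step 16: P0: load  L4  ⟶  SIIS  (L4)  txn=BusRd+Flush  M[L4]=66
step 17: P0: store L4 := 33  ⟶  MIII  (L4)  txn=BusUpgr  M[L4]=66
step 18: P3: load  L2  ⟶  IISS  (L2)  txn=∅  M[L2]=94
step 19: P3: store L4 := 83  ⟶  IIIM  (L4)  txn=BusRdX+Flush  M[L4]=33
step 20: P1: load  L2  ⟶  ISSS  (L2)  txn=BusRd  M[L2]=94
step 21: P2: load  L5  ⟶  SSSI  (L5)  txn=BusRd  M[L5]=90
step 22: P2: load  L2  ⟶  ISSS  (L2)  txn=∅  M[L2]=94
step 23: P1: store L5 := 34  ⟶  IMII  (L5)  txn=BusUpgr  M[L5]=90
step 24: P3: load  L0  ⟶  IIIE  (L0)  txn=BusRd  M[L0]=90
step 25: P3: store L4 := 34  ⟶  IIIM  (L4)  txn=∅  M[L4]=33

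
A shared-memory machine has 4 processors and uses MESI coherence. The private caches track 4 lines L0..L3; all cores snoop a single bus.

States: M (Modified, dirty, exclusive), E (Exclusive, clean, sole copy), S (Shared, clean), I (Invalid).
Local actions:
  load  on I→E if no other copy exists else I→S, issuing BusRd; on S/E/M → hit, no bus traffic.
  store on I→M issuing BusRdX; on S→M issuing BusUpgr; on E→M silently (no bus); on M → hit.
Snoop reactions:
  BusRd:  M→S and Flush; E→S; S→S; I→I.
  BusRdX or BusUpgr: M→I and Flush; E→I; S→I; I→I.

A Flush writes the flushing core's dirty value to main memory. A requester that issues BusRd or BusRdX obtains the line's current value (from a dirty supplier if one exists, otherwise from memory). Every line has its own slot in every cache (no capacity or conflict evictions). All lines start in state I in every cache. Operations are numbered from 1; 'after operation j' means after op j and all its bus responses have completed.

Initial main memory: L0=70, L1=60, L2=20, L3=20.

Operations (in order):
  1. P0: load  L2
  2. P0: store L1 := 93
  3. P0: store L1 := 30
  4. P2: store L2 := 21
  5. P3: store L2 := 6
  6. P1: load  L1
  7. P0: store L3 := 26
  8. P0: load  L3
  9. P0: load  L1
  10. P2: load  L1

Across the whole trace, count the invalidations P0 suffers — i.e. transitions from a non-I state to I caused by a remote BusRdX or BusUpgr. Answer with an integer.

invalidations = 1

[1] P0: load  L2 | P0:E(20), P1:I, P2:I, P3:I | bus: BusRd
[2] P0: store L1 := 93 | P0:M(93), P1:I, P2:I, P3:I | bus: BusRdX
[3] P0: store L1 := 30 | P0:M(30), P1:I, P2:I, P3:I | bus: none
[4] P2: store L2 := 21 | P0:I, P1:I, P2:M(21), P3:I | bus: BusRdX
[5] P3: store L2 := 6 | P0:I, P1:I, P2:I, P3:M(6) | bus: BusRdX,Flush
[6] P1: load  L1 | P0:S(30), P1:S(30), P2:I, P3:I | bus: BusRd,Flush
[7] P0: store L3 := 26 | P0:M(26), P1:I, P2:I, P3:I | bus: BusRdX
[8] P0: load  L3 | P0:M(26), P1:I, P2:I, P3:I | bus: none
[9] P0: load  L1 | P0:S(30), P1:S(30), P2:I, P3:I | bus: none
[10] P2: load  L1 | P0:S(30), P1:S(30), P2:S(30), P3:I | bus: BusRd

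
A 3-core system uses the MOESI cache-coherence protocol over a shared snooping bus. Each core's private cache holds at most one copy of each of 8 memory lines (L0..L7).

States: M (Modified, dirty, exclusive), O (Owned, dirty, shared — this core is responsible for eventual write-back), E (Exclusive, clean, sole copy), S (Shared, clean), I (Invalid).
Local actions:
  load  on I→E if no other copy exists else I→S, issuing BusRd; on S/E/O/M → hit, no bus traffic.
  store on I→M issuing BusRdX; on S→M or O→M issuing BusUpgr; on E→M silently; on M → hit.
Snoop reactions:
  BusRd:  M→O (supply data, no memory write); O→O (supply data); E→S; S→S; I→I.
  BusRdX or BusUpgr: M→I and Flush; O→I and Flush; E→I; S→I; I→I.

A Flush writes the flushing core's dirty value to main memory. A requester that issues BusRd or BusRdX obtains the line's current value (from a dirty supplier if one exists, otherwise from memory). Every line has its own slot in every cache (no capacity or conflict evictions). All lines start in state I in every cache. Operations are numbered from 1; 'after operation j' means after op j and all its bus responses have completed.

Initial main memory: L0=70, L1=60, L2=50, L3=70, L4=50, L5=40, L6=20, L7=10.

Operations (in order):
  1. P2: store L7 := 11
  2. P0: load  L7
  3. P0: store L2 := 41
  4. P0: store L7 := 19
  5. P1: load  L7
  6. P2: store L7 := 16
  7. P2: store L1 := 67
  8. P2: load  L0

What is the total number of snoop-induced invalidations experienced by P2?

1. P2: store L7 := 11  bus=[BusRdX]  L7: P0=I P1=I P2=M  mem[L7]=10
2. P0: load  L7  bus=[BusRd]  L7: P0=S P1=I P2=O  mem[L7]=10
3. P0: store L2 := 41  bus=[BusRdX]  L2: P0=M P1=I P2=I  mem[L2]=50
4. P0: store L7 := 19  bus=[BusUpgr,Flush]  L7: P0=M P1=I P2=I  mem[L7]=11
5. P1: load  L7  bus=[BusRd]  L7: P0=O P1=S P2=I  mem[L7]=11
6. P2: store L7 := 16  bus=[BusRdX,Flush]  L7: P0=I P1=I P2=M  mem[L7]=19
7. P2: store L1 := 67  bus=[BusRdX]  L1: P0=I P1=I P2=M  mem[L1]=60
8. P2: load  L0  bus=[BusRd]  L0: P0=I P1=I P2=E  mem[L0]=70

invalidations = 1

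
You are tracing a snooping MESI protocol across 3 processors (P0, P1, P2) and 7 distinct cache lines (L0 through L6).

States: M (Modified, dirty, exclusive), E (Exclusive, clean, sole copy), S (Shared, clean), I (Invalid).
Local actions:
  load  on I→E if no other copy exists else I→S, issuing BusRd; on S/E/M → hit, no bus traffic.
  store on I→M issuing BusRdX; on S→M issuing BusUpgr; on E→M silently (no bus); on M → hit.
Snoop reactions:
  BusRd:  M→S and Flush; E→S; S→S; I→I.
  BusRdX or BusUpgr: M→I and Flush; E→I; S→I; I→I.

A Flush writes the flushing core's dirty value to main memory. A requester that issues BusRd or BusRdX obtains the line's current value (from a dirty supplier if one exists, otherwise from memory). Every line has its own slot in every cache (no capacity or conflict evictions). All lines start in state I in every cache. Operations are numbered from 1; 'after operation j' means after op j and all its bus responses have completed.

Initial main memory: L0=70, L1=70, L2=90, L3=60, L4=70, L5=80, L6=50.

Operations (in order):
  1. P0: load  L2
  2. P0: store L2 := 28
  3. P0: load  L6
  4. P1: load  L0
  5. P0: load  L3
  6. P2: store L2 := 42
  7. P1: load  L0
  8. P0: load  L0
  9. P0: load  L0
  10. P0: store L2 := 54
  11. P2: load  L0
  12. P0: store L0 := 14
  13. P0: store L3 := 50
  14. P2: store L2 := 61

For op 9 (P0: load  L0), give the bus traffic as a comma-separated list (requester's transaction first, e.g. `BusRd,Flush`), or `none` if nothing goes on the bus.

bus = none

step 1: P0: load  L2  ⟶  EII  (L2)  txn=BusRd  M[L2]=90
step 2: P0: store L2 := 28  ⟶  MII  (L2)  txn=∅  M[L2]=90
step 3: P0: load  L6  ⟶  EII  (L6)  txn=BusRd  M[L6]=50
step 4: P1: load  L0  ⟶  IEI  (L0)  txn=BusRd  M[L0]=70
step 5: P0: load  L3  ⟶  EII  (L3)  txn=BusRd  M[L3]=60
step 6: P2: store L2 := 42  ⟶  IIM  (L2)  txn=BusRdX+Flush  M[L2]=28
step 7: P1: load  L0  ⟶  IEI  (L0)  txn=∅  M[L0]=70
step 8: P0: load  L0  ⟶  SSI  (L0)  txn=BusRd  M[L0]=70
step 9: P0: load  L0  ⟶  SSI  (L0)  txn=∅  M[L0]=70
step 10: P0: store L2 := 54  ⟶  MII  (L2)  txn=BusRdX+Flush  M[L2]=42
step 11: P2: load  L0  ⟶  SSS  (L0)  txn=BusRd  M[L0]=70
step 12: P0: store L0 := 14  ⟶  MII  (L0)  txn=BusUpgr  M[L0]=70
step 13: P0: store L3 := 50  ⟶  MII  (L3)  txn=∅  M[L3]=60
step 14: P2: store L2 := 61  ⟶  IIM  (L2)  txn=BusRdX+Flush  M[L2]=54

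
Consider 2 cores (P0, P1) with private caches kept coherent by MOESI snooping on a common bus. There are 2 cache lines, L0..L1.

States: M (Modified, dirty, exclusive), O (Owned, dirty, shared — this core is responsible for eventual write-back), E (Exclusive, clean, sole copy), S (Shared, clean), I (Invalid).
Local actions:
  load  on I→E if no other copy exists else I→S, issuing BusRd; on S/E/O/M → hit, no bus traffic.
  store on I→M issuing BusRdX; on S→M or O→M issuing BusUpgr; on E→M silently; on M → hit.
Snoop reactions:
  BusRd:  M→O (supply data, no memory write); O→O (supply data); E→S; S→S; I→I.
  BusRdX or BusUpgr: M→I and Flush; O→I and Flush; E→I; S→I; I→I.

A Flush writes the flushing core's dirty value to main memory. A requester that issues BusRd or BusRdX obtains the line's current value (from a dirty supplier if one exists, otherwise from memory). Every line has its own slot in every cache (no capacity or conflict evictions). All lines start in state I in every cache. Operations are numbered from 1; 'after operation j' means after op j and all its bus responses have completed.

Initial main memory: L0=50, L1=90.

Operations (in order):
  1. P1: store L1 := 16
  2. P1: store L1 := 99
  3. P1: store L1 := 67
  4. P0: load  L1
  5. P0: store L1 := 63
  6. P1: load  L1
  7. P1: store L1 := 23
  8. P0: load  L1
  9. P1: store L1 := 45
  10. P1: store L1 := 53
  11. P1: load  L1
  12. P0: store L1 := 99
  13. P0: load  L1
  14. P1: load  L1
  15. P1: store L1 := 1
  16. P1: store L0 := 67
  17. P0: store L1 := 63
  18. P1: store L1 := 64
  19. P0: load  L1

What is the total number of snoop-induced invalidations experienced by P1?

step 1: P1: store L1 := 16  ⟶  IM  (L1)  txn=BusRdX  M[L1]=90
step 2: P1: store L1 := 99  ⟶  IM  (L1)  txn=∅  M[L1]=90
step 3: P1: store L1 := 67  ⟶  IM  (L1)  txn=∅  M[L1]=90
step 4: P0: load  L1  ⟶  SO  (L1)  txn=BusRd  M[L1]=90
step 5: P0: store L1 := 63  ⟶  MI  (L1)  txn=BusUpgr+Flush  M[L1]=67
step 6: P1: load  L1  ⟶  OS  (L1)  txn=BusRd  M[L1]=67
step 7: P1: store L1 := 23  ⟶  IM  (L1)  txn=BusUpgr+Flush  M[L1]=63
step 8: P0: load  L1  ⟶  SO  (L1)  txn=BusRd  M[L1]=63
step 9: P1: store L1 := 45  ⟶  IM  (L1)  txn=BusUpgr  M[L1]=63
step 10: P1: store L1 := 53  ⟶  IM  (L1)  txn=∅  M[L1]=63
step 11: P1: load  L1  ⟶  IM  (L1)  txn=∅  M[L1]=63
step 12: P0: store L1 := 99  ⟶  MI  (L1)  txn=BusRdX+Flush  M[L1]=53
step 13: P0: load  L1  ⟶  MI  (L1)  txn=∅  M[L1]=53
step 14: P1: load  L1  ⟶  OS  (L1)  txn=BusRd  M[L1]=53
step 15: P1: store L1 := 1  ⟶  IM  (L1)  txn=BusUpgr+Flush  M[L1]=99
step 16: P1: store L0 := 67  ⟶  IM  (L0)  txn=BusRdX  M[L0]=50
step 17: P0: store L1 := 63  ⟶  MI  (L1)  txn=BusRdX+Flush  M[L1]=1
step 18: P1: store L1 := 64  ⟶  IM  (L1)  txn=BusRdX+Flush  M[L1]=63
step 19: P0: load  L1  ⟶  SO  (L1)  txn=BusRd  M[L1]=63

invalidations = 3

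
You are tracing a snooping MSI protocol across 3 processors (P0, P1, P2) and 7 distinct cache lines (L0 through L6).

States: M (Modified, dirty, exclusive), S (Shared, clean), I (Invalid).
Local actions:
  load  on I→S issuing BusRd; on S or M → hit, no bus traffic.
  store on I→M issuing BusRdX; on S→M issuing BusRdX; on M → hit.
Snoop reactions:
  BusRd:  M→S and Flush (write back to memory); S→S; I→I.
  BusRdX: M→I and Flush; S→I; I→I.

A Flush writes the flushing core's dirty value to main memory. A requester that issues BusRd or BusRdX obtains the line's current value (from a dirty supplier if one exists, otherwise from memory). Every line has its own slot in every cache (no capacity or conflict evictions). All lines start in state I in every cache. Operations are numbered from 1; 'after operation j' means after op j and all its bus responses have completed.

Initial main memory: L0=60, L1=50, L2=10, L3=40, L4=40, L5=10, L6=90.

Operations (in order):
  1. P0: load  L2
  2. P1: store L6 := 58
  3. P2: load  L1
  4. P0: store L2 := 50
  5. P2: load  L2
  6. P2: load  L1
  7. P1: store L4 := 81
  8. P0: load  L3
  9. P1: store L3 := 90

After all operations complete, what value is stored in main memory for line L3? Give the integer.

[1] P0: load  L2 | P0:S(10), P1:I, P2:I | bus: BusRd
[2] P1: store L6 := 58 | P0:I, P1:M(58), P2:I | bus: BusRdX
[3] P2: load  L1 | P0:I, P1:I, P2:S(50) | bus: BusRd
[4] P0: store L2 := 50 | P0:M(50), P1:I, P2:I | bus: BusRdX
[5] P2: load  L2 | P0:S(50), P1:I, P2:S(50) | bus: BusRd,Flush
[6] P2: load  L1 | P0:I, P1:I, P2:S(50) | bus: none
[7] P1: store L4 := 81 | P0:I, P1:M(81), P2:I | bus: BusRdX
[8] P0: load  L3 | P0:S(40), P1:I, P2:I | bus: BusRd
[9] P1: store L3 := 90 | P0:I, P1:M(90), P2:I | bus: BusRdX

memory[L3] = 40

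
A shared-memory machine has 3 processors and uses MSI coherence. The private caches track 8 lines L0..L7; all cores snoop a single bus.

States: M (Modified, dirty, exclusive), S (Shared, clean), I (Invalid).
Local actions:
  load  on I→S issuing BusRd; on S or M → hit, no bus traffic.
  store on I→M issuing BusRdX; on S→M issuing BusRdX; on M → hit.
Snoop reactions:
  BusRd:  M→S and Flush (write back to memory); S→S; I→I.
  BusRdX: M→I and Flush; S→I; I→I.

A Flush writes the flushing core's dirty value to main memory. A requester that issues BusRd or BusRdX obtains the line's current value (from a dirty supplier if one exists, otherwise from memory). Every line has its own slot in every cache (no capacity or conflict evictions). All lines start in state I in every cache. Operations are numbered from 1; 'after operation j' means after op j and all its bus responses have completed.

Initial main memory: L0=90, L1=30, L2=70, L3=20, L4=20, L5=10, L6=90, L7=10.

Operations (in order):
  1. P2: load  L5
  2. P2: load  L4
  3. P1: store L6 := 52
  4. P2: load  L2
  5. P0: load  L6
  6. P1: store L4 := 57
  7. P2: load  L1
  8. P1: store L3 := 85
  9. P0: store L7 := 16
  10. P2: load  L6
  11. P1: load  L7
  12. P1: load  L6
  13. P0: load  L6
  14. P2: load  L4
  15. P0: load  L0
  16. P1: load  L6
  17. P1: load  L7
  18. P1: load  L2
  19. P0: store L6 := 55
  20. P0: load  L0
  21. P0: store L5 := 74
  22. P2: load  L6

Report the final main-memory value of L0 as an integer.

step 1: P2: load  L5  ⟶  IIS  (L5)  txn=BusRd  M[L5]=10
step 2: P2: load  L4  ⟶  IIS  (L4)  txn=BusRd  M[L4]=20
step 3: P1: store L6 := 52  ⟶  IMI  (L6)  txn=BusRdX  M[L6]=90
step 4: P2: load  L2  ⟶  IIS  (L2)  txn=BusRd  M[L2]=70
step 5: P0: load  L6  ⟶  SSI  (L6)  txn=BusRd+Flush  M[L6]=52
step 6: P1: store L4 := 57  ⟶  IMI  (L4)  txn=BusRdX  M[L4]=20
step 7: P2: load  L1  ⟶  IIS  (L1)  txn=BusRd  M[L1]=30
step 8: P1: store L3 := 85  ⟶  IMI  (L3)  txn=BusRdX  M[L3]=20
step 9: P0: store L7 := 16  ⟶  MII  (L7)  txn=BusRdX  M[L7]=10
step 10: P2: load  L6  ⟶  SSS  (L6)  txn=BusRd  M[L6]=52
step 11: P1: load  L7  ⟶  SSI  (L7)  txn=BusRd+Flush  M[L7]=16
step 12: P1: load  L6  ⟶  SSS  (L6)  txn=∅  M[L6]=52
step 13: P0: load  L6  ⟶  SSS  (L6)  txn=∅  M[L6]=52
step 14: P2: load  L4  ⟶  ISS  (L4)  txn=BusRd+Flush  M[L4]=57
step 15: P0: load  L0  ⟶  SII  (L0)  txn=BusRd  M[L0]=90
step 16: P1: load  L6  ⟶  SSS  (L6)  txn=∅  M[L6]=52
step 17: P1: load  L7  ⟶  SSI  (L7)  txn=∅  M[L7]=16
step 18: P1: load  L2  ⟶  ISS  (L2)  txn=BusRd  M[L2]=70
step 19: P0: store L6 := 55  ⟶  MII  (L6)  txn=BusRdX  M[L6]=52
step 20: P0: load  L0  ⟶  SII  (L0)  txn=∅  M[L0]=90
step 21: P0: store L5 := 74  ⟶  MII  (L5)  txn=BusRdX  M[L5]=10
step 22: P2: load  L6  ⟶  SIS  (L6)  txn=BusRd+Flush  M[L6]=55

memory[L0] = 90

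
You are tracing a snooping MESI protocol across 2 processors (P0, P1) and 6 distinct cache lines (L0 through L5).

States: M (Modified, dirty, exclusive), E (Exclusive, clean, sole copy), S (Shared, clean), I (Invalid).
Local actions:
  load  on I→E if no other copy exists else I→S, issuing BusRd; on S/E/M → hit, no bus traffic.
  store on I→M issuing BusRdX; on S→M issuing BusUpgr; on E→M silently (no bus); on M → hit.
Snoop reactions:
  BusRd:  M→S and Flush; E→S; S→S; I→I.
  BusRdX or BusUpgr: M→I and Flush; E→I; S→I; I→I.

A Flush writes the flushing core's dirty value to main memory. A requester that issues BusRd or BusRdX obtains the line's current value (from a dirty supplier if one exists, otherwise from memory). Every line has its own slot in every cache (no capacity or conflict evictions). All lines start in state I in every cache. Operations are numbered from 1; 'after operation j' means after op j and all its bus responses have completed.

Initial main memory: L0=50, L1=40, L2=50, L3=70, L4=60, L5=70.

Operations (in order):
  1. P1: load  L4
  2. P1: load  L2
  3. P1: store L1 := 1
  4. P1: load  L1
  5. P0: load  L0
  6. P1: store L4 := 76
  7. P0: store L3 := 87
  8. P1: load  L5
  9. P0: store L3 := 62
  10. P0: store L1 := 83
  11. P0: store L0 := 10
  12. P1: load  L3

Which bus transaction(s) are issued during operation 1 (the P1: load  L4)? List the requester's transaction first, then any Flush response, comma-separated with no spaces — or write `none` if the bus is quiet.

bus = BusRd

1. P1: load  L4  bus=[BusRd]  L4: P0=I P1=E  mem[L4]=60
2. P1: load  L2  bus=[BusRd]  L2: P0=I P1=E  mem[L2]=50
3. P1: store L1 := 1  bus=[BusRdX]  L1: P0=I P1=M  mem[L1]=40
4. P1: load  L1  bus=[-]  L1: P0=I P1=M  mem[L1]=40
5. P0: load  L0  bus=[BusRd]  L0: P0=E P1=I  mem[L0]=50
6. P1: store L4 := 76  bus=[-]  L4: P0=I P1=M  mem[L4]=60
7. P0: store L3 := 87  bus=[BusRdX]  L3: P0=M P1=I  mem[L3]=70
8. P1: load  L5  bus=[BusRd]  L5: P0=I P1=E  mem[L5]=70
9. P0: store L3 := 62  bus=[-]  L3: P0=M P1=I  mem[L3]=70
10. P0: store L1 := 83  bus=[BusRdX,Flush]  L1: P0=M P1=I  mem[L1]=1
11. P0: store L0 := 10  bus=[-]  L0: P0=M P1=I  mem[L0]=50
12. P1: load  L3  bus=[BusRd,Flush]  L3: P0=S P1=S  mem[L3]=62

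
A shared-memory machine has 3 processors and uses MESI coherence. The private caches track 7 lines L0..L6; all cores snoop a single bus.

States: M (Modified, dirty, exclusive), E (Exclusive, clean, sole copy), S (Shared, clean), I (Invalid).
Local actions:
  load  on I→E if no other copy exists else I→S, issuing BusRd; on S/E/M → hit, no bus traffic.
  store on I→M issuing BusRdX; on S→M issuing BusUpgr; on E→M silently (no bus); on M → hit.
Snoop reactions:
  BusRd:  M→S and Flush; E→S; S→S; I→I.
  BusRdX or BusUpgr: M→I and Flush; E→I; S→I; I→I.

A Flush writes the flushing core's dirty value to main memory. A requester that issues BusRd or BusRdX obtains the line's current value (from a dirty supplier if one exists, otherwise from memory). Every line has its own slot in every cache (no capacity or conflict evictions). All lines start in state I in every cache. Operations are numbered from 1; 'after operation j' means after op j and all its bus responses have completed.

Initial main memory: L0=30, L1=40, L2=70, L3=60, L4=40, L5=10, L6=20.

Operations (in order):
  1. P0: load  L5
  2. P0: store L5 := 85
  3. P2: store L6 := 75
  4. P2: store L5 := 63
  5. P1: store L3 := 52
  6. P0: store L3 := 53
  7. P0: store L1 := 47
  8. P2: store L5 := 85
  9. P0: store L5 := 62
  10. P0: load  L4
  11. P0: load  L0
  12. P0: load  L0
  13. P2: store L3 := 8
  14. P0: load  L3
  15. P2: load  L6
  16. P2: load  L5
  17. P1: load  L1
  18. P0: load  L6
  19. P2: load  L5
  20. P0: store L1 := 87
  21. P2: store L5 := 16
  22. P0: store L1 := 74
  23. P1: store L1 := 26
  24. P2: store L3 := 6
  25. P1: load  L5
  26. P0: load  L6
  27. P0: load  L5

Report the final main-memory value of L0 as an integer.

memory[L0] = 30

[1] P0: load  L5 | P0:E(10), P1:I, P2:I | bus: BusRd
[2] P0: store L5 := 85 | P0:M(85), P1:I, P2:I | bus: none
[3] P2: store L6 := 75 | P0:I, P1:I, P2:M(75) | bus: BusRdX
[4] P2: store L5 := 63 | P0:I, P1:I, P2:M(63) | bus: BusRdX,Flush
[5] P1: store L3 := 52 | P0:I, P1:M(52), P2:I | bus: BusRdX
[6] P0: store L3 := 53 | P0:M(53), P1:I, P2:I | bus: BusRdX,Flush
[7] P0: store L1 := 47 | P0:M(47), P1:I, P2:I | bus: BusRdX
[8] P2: store L5 := 85 | P0:I, P1:I, P2:M(85) | bus: none
[9] P0: store L5 := 62 | P0:M(62), P1:I, P2:I | bus: BusRdX,Flush
[10] P0: load  L4 | P0:E(40), P1:I, P2:I | bus: BusRd
[11] P0: load  L0 | P0:E(30), P1:I, P2:I | bus: BusRd
[12] P0: load  L0 | P0:E(30), P1:I, P2:I | bus: none
[13] P2: store L3 := 8 | P0:I, P1:I, P2:M(8) | bus: BusRdX,Flush
[14] P0: load  L3 | P0:S(8), P1:I, P2:S(8) | bus: BusRd,Flush
[15] P2: load  L6 | P0:I, P1:I, P2:M(75) | bus: none
[16] P2: load  L5 | P0:S(62), P1:I, P2:S(62) | bus: BusRd,Flush
[17] P1: load  L1 | P0:S(47), P1:S(47), P2:I | bus: BusRd,Flush
[18] P0: load  L6 | P0:S(75), P1:I, P2:S(75) | bus: BusRd,Flush
[19] P2: load  L5 | P0:S(62), P1:I, P2:S(62) | bus: none
[20] P0: store L1 := 87 | P0:M(87), P1:I, P2:I | bus: BusUpgr
[21] P2: store L5 := 16 | P0:I, P1:I, P2:M(16) | bus: BusUpgr
[22] P0: store L1 := 74 | P0:M(74), P1:I, P2:I | bus: none
[23] P1: store L1 := 26 | P0:I, P1:M(26), P2:I | bus: BusRdX,Flush
[24] P2: store L3 := 6 | P0:I, P1:I, P2:M(6) | bus: BusUpgr
[25] P1: load  L5 | P0:I, P1:S(16), P2:S(16) | bus: BusRd,Flush
[26] P0: load  L6 | P0:S(75), P1:I, P2:S(75) | bus: none
[27] P0: load  L5 | P0:S(16), P1:S(16), P2:S(16) | bus: BusRd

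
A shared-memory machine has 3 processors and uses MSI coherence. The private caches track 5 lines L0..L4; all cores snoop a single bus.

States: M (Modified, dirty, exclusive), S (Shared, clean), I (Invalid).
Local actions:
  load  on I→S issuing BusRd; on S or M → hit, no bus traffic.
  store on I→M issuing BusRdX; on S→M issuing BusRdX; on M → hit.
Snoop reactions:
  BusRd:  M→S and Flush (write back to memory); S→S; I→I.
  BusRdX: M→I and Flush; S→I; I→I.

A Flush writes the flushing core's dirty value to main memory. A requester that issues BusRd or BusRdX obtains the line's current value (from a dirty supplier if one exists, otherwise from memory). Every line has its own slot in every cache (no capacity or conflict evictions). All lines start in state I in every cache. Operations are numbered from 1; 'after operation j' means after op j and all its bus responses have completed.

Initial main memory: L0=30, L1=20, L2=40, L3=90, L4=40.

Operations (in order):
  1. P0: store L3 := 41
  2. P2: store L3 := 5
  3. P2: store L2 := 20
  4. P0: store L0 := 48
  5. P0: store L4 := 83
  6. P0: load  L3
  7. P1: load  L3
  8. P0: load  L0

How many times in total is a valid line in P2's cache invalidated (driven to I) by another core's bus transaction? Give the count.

invalidations = 0

[1] P0: store L3 := 41 | P0:M(41), P1:I, P2:I | bus: BusRdX
[2] P2: store L3 := 5 | P0:I, P1:I, P2:M(5) | bus: BusRdX,Flush
[3] P2: store L2 := 20 | P0:I, P1:I, P2:M(20) | bus: BusRdX
[4] P0: store L0 := 48 | P0:M(48), P1:I, P2:I | bus: BusRdX
[5] P0: store L4 := 83 | P0:M(83), P1:I, P2:I | bus: BusRdX
[6] P0: load  L3 | P0:S(5), P1:I, P2:S(5) | bus: BusRd,Flush
[7] P1: load  L3 | P0:S(5), P1:S(5), P2:S(5) | bus: BusRd
[8] P0: load  L0 | P0:M(48), P1:I, P2:I | bus: none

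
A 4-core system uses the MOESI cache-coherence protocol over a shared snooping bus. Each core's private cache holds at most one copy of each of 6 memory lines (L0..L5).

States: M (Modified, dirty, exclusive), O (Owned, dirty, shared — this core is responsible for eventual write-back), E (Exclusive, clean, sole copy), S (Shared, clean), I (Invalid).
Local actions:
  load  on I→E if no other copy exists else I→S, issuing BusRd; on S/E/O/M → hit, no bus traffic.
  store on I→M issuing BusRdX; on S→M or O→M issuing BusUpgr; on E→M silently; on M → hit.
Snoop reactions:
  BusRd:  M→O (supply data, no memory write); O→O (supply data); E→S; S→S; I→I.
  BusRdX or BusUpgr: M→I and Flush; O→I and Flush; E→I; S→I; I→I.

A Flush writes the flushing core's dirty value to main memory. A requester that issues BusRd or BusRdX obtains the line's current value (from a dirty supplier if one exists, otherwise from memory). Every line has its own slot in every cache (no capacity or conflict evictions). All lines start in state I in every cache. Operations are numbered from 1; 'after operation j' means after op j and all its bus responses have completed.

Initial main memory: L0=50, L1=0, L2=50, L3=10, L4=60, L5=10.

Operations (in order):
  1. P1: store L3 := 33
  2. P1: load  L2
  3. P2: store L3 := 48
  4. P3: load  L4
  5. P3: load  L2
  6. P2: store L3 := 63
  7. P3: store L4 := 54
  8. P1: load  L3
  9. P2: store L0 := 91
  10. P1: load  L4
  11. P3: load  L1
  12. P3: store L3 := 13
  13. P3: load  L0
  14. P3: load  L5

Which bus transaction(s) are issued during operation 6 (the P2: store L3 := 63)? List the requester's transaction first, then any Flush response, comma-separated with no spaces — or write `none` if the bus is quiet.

bus = none

1. P1: store L3 := 33  bus=[BusRdX]  L3: P0=I P1=M P2=I P3=I  mem[L3]=10
2. P1: load  L2  bus=[BusRd]  L2: P0=I P1=E P2=I P3=I  mem[L2]=50
3. P2: store L3 := 48  bus=[BusRdX,Flush]  L3: P0=I P1=I P2=M P3=I  mem[L3]=33
4. P3: load  L4  bus=[BusRd]  L4: P0=I P1=I P2=I P3=E  mem[L4]=60
5. P3: load  L2  bus=[BusRd]  L2: P0=I P1=S P2=I P3=S  mem[L2]=50
6. P2: store L3 := 63  bus=[-]  L3: P0=I P1=I P2=M P3=I  mem[L3]=33
7. P3: store L4 := 54  bus=[-]  L4: P0=I P1=I P2=I P3=M  mem[L4]=60
8. P1: load  L3  bus=[BusRd]  L3: P0=I P1=S P2=O P3=I  mem[L3]=33
9. P2: store L0 := 91  bus=[BusRdX]  L0: P0=I P1=I P2=M P3=I  mem[L0]=50
10. P1: load  L4  bus=[BusRd]  L4: P0=I P1=S P2=I P3=O  mem[L4]=60
11. P3: load  L1  bus=[BusRd]  L1: P0=I P1=I P2=I P3=E  mem[L1]=0
12. P3: store L3 := 13  bus=[BusRdX,Flush]  L3: P0=I P1=I P2=I P3=M  mem[L3]=63
13. P3: load  L0  bus=[BusRd]  L0: P0=I P1=I P2=O P3=S  mem[L0]=50
14. P3: load  L5  bus=[BusRd]  L5: P0=I P1=I P2=I P3=E  mem[L5]=10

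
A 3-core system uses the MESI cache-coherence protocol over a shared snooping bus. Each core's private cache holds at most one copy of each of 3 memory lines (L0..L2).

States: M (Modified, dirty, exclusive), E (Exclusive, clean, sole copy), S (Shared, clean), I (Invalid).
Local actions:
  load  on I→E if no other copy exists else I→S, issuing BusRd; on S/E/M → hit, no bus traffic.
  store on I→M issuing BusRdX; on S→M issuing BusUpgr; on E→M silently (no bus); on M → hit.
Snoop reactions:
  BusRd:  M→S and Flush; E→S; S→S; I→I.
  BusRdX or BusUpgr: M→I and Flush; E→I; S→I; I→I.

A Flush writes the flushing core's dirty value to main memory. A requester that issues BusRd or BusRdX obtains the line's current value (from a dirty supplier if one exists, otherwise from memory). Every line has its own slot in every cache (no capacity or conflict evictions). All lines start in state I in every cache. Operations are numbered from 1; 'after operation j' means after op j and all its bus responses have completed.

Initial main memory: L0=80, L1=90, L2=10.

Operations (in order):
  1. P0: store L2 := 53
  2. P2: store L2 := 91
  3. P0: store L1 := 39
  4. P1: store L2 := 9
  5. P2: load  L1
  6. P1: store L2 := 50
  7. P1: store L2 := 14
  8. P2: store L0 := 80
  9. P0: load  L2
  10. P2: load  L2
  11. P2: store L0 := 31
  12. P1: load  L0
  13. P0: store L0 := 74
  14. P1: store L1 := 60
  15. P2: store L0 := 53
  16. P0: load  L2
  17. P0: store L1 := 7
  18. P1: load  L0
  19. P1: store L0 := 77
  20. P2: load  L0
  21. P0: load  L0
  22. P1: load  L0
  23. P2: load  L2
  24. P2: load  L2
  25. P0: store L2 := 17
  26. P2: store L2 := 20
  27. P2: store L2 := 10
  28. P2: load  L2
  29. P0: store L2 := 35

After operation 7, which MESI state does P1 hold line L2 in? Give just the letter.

state = M

1. P0: store L2 := 53  bus=[BusRdX]  L2: P0=M P1=I P2=I  mem[L2]=10
2. P2: store L2 := 91  bus=[BusRdX,Flush]  L2: P0=I P1=I P2=M  mem[L2]=53
3. P0: store L1 := 39  bus=[BusRdX]  L1: P0=M P1=I P2=I  mem[L1]=90
4. P1: store L2 := 9  bus=[BusRdX,Flush]  L2: P0=I P1=M P2=I  mem[L2]=91
5. P2: load  L1  bus=[BusRd,Flush]  L1: P0=S P1=I P2=S  mem[L1]=39
6. P1: store L2 := 50  bus=[-]  L2: P0=I P1=M P2=I  mem[L2]=91
7. P1: store L2 := 14  bus=[-]  L2: P0=I P1=M P2=I  mem[L2]=91
8. P2: store L0 := 80  bus=[BusRdX]  L0: P0=I P1=I P2=M  mem[L0]=80
9. P0: load  L2  bus=[BusRd,Flush]  L2: P0=S P1=S P2=I  mem[L2]=14
10. P2: load  L2  bus=[BusRd]  L2: P0=S P1=S P2=S  mem[L2]=14
11. P2: store L0 := 31  bus=[-]  L0: P0=I P1=I P2=M  mem[L0]=80
12. P1: load  L0  bus=[BusRd,Flush]  L0: P0=I P1=S P2=S  mem[L0]=31
13. P0: store L0 := 74  bus=[BusRdX]  L0: P0=M P1=I P2=I  mem[L0]=31
14. P1: store L1 := 60  bus=[BusRdX]  L1: P0=I P1=M P2=I  mem[L1]=39
15. P2: store L0 := 53  bus=[BusRdX,Flush]  L0: P0=I P1=I P2=M  mem[L0]=74
16. P0: load  L2  bus=[-]  L2: P0=S P1=S P2=S  mem[L2]=14
17. P0: store L1 := 7  bus=[BusRdX,Flush]  L1: P0=M P1=I P2=I  mem[L1]=60
18. P1: load  L0  bus=[BusRd,Flush]  L0: P0=I P1=S P2=S  mem[L0]=53
19. P1: store L0 := 77  bus=[BusUpgr]  L0: P0=I P1=M P2=I  mem[L0]=53
20. P2: load  L0  bus=[BusRd,Flush]  L0: P0=I P1=S P2=S  mem[L0]=77
21. P0: load  L0  bus=[BusRd]  L0: P0=S P1=S P2=S  mem[L0]=77
22. P1: load  L0  bus=[-]  L0: P0=S P1=S P2=S  mem[L0]=77
23. P2: load  L2  bus=[-]  L2: P0=S P1=S P2=S  mem[L2]=14
24. P2: load  L2  bus=[-]  L2: P0=S P1=S P2=S  mem[L2]=14
25. P0: store L2 := 17  bus=[BusUpgr]  L2: P0=M P1=I P2=I  mem[L2]=14
26. P2: store L2 := 20  bus=[BusRdX,Flush]  L2: P0=I P1=I P2=M  mem[L2]=17
27. P2: store L2 := 10  bus=[-]  L2: P0=I P1=I P2=M  mem[L2]=17
28. P2: load  L2  bus=[-]  L2: P0=I P1=I P2=M  mem[L2]=17
29. P0: store L2 := 35  bus=[BusRdX,Flush]  L2: P0=M P1=I P2=I  mem[L2]=10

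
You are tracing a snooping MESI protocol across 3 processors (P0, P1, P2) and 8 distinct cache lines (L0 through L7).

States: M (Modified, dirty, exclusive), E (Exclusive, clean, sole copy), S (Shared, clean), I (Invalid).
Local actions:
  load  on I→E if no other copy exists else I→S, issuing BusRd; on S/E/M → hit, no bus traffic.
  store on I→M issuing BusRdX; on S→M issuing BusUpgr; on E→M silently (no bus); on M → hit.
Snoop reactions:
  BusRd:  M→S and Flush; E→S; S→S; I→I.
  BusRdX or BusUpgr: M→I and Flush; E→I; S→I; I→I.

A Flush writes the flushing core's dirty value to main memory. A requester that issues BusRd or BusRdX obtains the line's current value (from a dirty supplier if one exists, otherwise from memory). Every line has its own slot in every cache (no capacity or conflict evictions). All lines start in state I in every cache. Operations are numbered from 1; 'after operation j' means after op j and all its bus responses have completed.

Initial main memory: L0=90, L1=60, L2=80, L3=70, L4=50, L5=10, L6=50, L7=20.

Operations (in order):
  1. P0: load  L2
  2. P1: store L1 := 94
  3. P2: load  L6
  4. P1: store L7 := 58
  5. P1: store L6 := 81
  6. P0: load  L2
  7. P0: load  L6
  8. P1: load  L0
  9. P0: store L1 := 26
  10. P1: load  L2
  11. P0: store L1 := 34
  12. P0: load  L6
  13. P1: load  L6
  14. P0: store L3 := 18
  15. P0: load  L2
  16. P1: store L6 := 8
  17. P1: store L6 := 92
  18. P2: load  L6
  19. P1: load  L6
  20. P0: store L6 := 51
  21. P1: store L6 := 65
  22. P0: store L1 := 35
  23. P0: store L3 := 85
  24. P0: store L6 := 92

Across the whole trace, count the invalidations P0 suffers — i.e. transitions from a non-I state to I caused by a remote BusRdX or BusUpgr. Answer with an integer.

  op1 P0: load  L2 → E/I/I on L2; bus BusRd; mem=80
  op2 P1: store L1 := 94 → I/M/I on L1; bus BusRdX; mem=60
  op3 P2: load  L6 → I/I/E on L6; bus BusRd; mem=50
  op4 P1: store L7 := 58 → I/M/I on L7; bus BusRdX; mem=20
  op5 P1: store L6 := 81 → I/M/I on L6; bus BusRdX; mem=50
  op6 P0: load  L2 → E/I/I on L2; bus (none); mem=80
  op7 P0: load  L6 → S/S/I on L6; bus BusRd Flush; mem=81
  op8 P1: load  L0 → I/E/I on L0; bus BusRd; mem=90
  op9 P0: store L1 := 26 → M/I/I on L1; bus BusRdX Flush; mem=94
  op10 P1: load  L2 → S/S/I on L2; bus BusRd; mem=80
  op11 P0: store L1 := 34 → M/I/I on L1; bus (none); mem=94
  op12 P0: load  L6 → S/S/I on L6; bus (none); mem=81
  op13 P1: load  L6 → S/S/I on L6; bus (none); mem=81
  op14 P0: store L3 := 18 → M/I/I on L3; bus BusRdX; mem=70
  op15 P0: load  L2 → S/S/I on L2; bus (none); mem=80
  op16 P1: store L6 := 8 → I/M/I on L6; bus BusUpgr; mem=81
  op17 P1: store L6 := 92 → I/M/I on L6; bus (none); mem=81
  op18 P2: load  L6 → I/S/S on L6; bus BusRd Flush; mem=92
  op19 P1: load  L6 → I/S/S on L6; bus (none); mem=92
  op20 P0: store L6 := 51 → M/I/I on L6; bus BusRdX; mem=92
  op21 P1: store L6 := 65 → I/M/I on L6; bus BusRdX Flush; mem=51
  op22 P0: store L1 := 35 → M/I/I on L1; bus (none); mem=94
  op23 P0: store L3 := 85 → M/I/I on L3; bus (none); mem=70
  op24 P0: store L6 := 92 → M/I/I on L6; bus BusRdX Flush; mem=65

invalidations = 2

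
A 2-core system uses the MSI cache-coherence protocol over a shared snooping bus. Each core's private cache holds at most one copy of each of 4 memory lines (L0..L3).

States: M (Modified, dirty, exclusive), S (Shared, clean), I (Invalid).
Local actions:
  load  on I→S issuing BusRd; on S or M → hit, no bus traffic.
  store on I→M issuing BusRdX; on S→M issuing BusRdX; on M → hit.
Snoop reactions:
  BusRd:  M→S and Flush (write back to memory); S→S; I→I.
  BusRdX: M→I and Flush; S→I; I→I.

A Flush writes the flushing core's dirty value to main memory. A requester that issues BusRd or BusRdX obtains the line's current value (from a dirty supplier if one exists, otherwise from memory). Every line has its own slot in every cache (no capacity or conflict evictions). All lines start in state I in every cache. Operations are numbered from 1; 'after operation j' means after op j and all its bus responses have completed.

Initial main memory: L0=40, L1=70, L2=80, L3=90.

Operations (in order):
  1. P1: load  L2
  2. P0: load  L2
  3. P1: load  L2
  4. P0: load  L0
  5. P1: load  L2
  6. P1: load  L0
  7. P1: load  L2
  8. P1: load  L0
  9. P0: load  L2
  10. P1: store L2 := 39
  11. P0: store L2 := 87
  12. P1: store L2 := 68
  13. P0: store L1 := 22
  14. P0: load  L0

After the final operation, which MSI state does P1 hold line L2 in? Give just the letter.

step 1: P1: load  L2  ⟶  IS  (L2)  txn=BusRd  M[L2]=80
step 2: P0: load  L2  ⟶  SS  (L2)  txn=BusRd  M[L2]=80
step 3: P1: load  L2  ⟶  SS  (L2)  txn=∅  M[L2]=80
step 4: P0: load  L0  ⟶  SI  (L0)  txn=BusRd  M[L0]=40
step 5: P1: load  L2  ⟶  SS  (L2)  txn=∅  M[L2]=80
step 6: P1: load  L0  ⟶  SS  (L0)  txn=BusRd  M[L0]=40
step 7: P1: load  L2  ⟶  SS  (L2)  txn=∅  M[L2]=80
step 8: P1: load  L0  ⟶  SS  (L0)  txn=∅  M[L0]=40
step 9: P0: load  L2  ⟶  SS  (L2)  txn=∅  M[L2]=80
step 10: P1: store L2 := 39  ⟶  IM  (L2)  txn=BusRdX  M[L2]=80
step 11: P0: store L2 := 87  ⟶  MI  (L2)  txn=BusRdX+Flush  M[L2]=39
step 12: P1: store L2 := 68  ⟶  IM  (L2)  txn=BusRdX+Flush  M[L2]=87
step 13: P0: store L1 := 22  ⟶  MI  (L1)  txn=BusRdX  M[L1]=70
step 14: P0: load  L0  ⟶  SS  (L0)  txn=∅  M[L0]=40

state = M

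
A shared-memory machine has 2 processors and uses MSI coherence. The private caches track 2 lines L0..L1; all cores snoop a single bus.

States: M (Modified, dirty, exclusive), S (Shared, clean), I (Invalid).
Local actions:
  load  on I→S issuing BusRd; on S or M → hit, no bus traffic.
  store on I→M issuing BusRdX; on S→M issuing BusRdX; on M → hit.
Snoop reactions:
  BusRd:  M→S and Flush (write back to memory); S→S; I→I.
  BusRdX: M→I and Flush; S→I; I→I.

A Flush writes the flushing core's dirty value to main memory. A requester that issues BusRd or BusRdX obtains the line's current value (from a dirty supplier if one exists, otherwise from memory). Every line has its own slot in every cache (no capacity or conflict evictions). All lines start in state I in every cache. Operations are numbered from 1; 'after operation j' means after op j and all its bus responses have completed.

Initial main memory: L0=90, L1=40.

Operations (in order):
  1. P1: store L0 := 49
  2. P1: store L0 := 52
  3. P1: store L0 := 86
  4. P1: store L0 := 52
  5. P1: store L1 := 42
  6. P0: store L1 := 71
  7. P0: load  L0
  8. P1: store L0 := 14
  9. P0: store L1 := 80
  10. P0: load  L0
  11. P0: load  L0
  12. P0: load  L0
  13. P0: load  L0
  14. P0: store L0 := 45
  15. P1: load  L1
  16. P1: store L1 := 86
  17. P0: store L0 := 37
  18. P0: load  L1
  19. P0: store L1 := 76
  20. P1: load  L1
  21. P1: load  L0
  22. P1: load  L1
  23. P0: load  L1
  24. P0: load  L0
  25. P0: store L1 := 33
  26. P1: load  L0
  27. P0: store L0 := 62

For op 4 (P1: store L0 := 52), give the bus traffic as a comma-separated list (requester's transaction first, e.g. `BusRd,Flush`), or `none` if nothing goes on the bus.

1. P1: store L0 := 49  bus=[BusRdX]  L0: P0=I P1=M  mem[L0]=90
2. P1: store L0 := 52  bus=[-]  L0: P0=I P1=M  mem[L0]=90
3. P1: store L0 := 86  bus=[-]  L0: P0=I P1=M  mem[L0]=90
4. P1: store L0 := 52  bus=[-]  L0: P0=I P1=M  mem[L0]=90
5. P1: store L1 := 42  bus=[BusRdX]  L1: P0=I P1=M  mem[L1]=40
6. P0: store L1 := 71  bus=[BusRdX,Flush]  L1: P0=M P1=I  mem[L1]=42
7. P0: load  L0  bus=[BusRd,Flush]  L0: P0=S P1=S  mem[L0]=52
8. P1: store L0 := 14  bus=[BusRdX]  L0: P0=I P1=M  mem[L0]=52
9. P0: store L1 := 80  bus=[-]  L1: P0=M P1=I  mem[L1]=42
10. P0: load  L0  bus=[BusRd,Flush]  L0: P0=S P1=S  mem[L0]=14
11. P0: load  L0  bus=[-]  L0: P0=S P1=S  mem[L0]=14
12. P0: load  L0  bus=[-]  L0: P0=S P1=S  mem[L0]=14
13. P0: load  L0  bus=[-]  L0: P0=S P1=S  mem[L0]=14
14. P0: store L0 := 45  bus=[BusRdX]  L0: P0=M P1=I  mem[L0]=14
15. P1: load  L1  bus=[BusRd,Flush]  L1: P0=S P1=S  mem[L1]=80
16. P1: store L1 := 86  bus=[BusRdX]  L1: P0=I P1=M  mem[L1]=80
17. P0: store L0 := 37  bus=[-]  L0: P0=M P1=I  mem[L0]=14
18. P0: load  L1  bus=[BusRd,Flush]  L1: P0=S P1=S  mem[L1]=86
19. P0: store L1 := 76  bus=[BusRdX]  L1: P0=M P1=I  mem[L1]=86
20. P1: load  L1  bus=[BusRd,Flush]  L1: P0=S P1=S  mem[L1]=76
21. P1: load  L0  bus=[BusRd,Flush]  L0: P0=S P1=S  mem[L0]=37
22. P1: load  L1  bus=[-]  L1: P0=S P1=S  mem[L1]=76
23. P0: load  L1  bus=[-]  L1: P0=S P1=S  mem[L1]=76
24. P0: load  L0  bus=[-]  L0: P0=S P1=S  mem[L0]=37
25. P0: store L1 := 33  bus=[BusRdX]  L1: P0=M P1=I  mem[L1]=76
26. P1: load  L0  bus=[-]  L0: P0=S P1=S  mem[L0]=37
27. P0: store L0 := 62  bus=[BusRdX]  L0: P0=M P1=I  mem[L0]=37

bus = none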